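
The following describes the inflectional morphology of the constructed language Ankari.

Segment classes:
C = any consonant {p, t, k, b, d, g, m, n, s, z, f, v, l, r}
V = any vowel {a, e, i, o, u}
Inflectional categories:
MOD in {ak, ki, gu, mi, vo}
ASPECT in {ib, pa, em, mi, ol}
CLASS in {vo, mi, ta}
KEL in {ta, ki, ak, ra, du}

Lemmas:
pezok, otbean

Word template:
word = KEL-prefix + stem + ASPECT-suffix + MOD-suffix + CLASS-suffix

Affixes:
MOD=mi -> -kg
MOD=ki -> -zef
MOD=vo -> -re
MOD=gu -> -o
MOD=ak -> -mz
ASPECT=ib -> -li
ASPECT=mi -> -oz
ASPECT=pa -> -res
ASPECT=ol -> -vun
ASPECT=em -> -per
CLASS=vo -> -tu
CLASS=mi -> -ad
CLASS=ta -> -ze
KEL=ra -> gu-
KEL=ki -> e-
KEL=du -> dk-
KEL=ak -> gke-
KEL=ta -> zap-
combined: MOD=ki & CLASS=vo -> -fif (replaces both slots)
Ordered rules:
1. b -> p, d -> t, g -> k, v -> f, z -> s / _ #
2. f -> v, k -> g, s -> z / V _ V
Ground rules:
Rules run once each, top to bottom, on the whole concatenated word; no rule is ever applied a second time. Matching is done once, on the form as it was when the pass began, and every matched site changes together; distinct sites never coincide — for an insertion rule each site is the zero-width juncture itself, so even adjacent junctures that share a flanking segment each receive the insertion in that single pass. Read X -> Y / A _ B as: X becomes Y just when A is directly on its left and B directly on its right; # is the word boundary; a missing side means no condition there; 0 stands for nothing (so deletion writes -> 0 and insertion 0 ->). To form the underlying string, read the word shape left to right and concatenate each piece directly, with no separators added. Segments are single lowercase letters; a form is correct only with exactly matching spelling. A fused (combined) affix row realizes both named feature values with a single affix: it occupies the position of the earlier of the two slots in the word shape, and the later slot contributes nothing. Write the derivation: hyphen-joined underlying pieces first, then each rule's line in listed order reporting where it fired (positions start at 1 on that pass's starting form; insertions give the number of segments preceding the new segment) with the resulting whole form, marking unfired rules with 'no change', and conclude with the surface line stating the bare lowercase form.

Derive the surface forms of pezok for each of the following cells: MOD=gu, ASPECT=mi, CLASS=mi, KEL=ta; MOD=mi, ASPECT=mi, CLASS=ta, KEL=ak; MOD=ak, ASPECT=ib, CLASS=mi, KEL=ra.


cell MOD=gu, ASPECT=mi, CLASS=mi, KEL=ta:
underlying: zap-pezok-oz-o-ad
1. b -> p, d -> t, g -> k, v -> f, z -> s / _ #: fires at position(s) 13: zappezokozoat
2. f -> v, k -> g, s -> z / V _ V: fires at position(s) 8: zappezogozoat
surface: zappezogozoat

cell MOD=mi, ASPECT=mi, CLASS=ta, KEL=ak:
underlying: gke-pezok-oz-kg-ze
1. b -> p, d -> t, g -> k, v -> f, z -> s / _ #: no change
2. f -> v, k -> g, s -> z / V _ V: fires at position(s) 8: gkepezogozkgze
surface: gkepezogozkgze

cell MOD=ak, ASPECT=ib, CLASS=mi, KEL=ra:
underlying: gu-pezok-li-mz-ad
1. b -> p, d -> t, g -> k, v -> f, z -> s / _ #: fires at position(s) 13: gupezoklimzat
2. f -> v, k -> g, s -> z / V _ V: no change
surface: gupezoklimzat


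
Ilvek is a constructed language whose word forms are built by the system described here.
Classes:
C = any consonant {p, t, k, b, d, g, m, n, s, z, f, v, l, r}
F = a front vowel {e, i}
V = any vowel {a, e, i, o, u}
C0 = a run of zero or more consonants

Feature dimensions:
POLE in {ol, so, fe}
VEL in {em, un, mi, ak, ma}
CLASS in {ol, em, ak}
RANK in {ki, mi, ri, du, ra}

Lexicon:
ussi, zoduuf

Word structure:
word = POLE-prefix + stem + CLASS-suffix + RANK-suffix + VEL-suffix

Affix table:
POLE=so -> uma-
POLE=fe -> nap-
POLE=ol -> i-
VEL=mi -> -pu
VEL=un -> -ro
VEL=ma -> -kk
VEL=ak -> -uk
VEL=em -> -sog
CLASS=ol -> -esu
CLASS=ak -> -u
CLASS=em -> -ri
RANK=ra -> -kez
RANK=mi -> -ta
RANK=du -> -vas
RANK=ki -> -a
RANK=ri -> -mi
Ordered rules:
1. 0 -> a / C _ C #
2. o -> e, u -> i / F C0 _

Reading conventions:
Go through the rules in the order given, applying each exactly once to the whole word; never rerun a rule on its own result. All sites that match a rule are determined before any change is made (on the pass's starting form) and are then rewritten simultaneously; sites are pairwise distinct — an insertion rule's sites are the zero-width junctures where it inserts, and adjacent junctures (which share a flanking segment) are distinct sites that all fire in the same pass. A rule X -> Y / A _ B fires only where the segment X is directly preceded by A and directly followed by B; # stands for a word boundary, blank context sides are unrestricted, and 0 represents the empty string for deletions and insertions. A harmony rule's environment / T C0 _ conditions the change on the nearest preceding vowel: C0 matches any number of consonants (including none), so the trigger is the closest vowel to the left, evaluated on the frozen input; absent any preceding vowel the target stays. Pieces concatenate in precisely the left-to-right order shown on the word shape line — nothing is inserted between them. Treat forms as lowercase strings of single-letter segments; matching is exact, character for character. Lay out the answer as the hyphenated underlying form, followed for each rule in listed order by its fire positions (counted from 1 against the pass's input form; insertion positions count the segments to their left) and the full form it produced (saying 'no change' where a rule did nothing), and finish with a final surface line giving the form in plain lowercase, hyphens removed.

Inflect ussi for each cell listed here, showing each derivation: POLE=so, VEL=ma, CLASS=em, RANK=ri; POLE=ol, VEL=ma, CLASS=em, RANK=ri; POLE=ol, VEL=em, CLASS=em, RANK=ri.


cell POLE=so, VEL=ma, CLASS=em, RANK=ri:
underlying: uma-ussi-ri-mi-kk
1. 0 -> a / C _ C #: inserts after position(s) 12: umaussirimikak
2. o -> e, u -> i / F C0 _: no change
surface: umaussirimikak

cell POLE=ol, VEL=ma, CLASS=em, RANK=ri:
underlying: i-ussi-ri-mi-kk
1. 0 -> a / C _ C #: inserts after position(s) 10: iussirimikak
2. o -> e, u -> i / F C0 _: fires at position(s) 2: iissirimikak
surface: iissirimikak

cell POLE=ol, VEL=em, CLASS=em, RANK=ri:
underlying: i-ussi-ri-mi-sog
1. 0 -> a / C _ C #: no change
2. o -> e, u -> i / F C0 _: fires at position(s) 2, 11: iissirimiseg
surface: iissirimiseg


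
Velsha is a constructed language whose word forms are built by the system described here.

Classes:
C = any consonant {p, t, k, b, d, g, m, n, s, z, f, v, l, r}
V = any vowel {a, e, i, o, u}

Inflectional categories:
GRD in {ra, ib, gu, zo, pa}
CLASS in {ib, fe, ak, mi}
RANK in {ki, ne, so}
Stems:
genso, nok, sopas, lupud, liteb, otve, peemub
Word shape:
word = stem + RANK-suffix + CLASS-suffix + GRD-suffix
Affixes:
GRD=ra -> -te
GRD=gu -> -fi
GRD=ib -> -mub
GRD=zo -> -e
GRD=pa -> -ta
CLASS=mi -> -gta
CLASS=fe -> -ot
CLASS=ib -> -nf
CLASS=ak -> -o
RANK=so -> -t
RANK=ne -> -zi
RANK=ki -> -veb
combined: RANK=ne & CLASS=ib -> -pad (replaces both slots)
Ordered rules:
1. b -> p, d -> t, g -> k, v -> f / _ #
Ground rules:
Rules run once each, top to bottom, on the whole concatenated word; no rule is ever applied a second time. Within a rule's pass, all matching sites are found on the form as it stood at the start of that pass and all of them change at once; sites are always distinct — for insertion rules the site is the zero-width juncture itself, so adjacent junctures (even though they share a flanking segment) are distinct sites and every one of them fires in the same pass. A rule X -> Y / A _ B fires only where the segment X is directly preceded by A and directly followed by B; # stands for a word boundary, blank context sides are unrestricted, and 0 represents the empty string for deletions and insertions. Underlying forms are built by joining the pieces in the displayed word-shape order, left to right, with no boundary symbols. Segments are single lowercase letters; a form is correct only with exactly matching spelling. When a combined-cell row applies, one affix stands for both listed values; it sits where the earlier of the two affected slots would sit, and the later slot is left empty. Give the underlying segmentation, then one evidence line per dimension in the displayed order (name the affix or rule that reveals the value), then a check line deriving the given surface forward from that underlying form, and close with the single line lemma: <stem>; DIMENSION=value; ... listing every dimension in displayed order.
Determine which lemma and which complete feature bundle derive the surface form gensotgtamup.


underlying: genso-t-gta-mub
GRD=ib - signalled by the affix -mub
CLASS=mi - signalled by the affix -gta
RANK=so - signalled by the affix -t
check: gensotgtamub -> gensotgtamup
lemma: genso; GRD=ib; CLASS=mi; RANK=so


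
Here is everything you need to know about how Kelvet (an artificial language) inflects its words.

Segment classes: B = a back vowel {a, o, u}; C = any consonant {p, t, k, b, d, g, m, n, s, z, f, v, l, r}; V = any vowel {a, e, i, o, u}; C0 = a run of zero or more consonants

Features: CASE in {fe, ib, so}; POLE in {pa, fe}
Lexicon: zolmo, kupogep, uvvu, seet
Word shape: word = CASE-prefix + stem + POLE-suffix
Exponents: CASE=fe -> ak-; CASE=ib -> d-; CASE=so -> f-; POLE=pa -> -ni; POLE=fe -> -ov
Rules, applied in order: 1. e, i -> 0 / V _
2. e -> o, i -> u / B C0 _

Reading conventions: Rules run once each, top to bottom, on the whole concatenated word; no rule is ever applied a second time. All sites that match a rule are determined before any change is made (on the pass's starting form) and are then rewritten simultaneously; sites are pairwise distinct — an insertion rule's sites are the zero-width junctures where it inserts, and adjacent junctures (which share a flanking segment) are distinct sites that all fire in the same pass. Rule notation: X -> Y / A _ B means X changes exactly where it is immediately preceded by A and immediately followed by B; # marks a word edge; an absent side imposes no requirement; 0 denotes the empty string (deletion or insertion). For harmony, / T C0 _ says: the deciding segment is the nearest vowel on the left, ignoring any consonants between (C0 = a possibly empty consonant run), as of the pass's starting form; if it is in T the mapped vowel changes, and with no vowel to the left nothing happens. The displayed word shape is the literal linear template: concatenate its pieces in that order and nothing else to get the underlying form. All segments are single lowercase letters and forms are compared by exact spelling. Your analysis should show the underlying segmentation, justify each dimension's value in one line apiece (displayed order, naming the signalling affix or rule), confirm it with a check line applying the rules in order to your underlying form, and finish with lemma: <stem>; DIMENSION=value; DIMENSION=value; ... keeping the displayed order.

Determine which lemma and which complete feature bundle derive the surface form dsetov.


underlying: d-seet-ov
CASE=ib - signalled by the affix d-
POLE=fe - signalled by the affix -ov
check: dseetov -> dsetov -> dsetov
lemma: seet; CASE=ib; POLE=fe


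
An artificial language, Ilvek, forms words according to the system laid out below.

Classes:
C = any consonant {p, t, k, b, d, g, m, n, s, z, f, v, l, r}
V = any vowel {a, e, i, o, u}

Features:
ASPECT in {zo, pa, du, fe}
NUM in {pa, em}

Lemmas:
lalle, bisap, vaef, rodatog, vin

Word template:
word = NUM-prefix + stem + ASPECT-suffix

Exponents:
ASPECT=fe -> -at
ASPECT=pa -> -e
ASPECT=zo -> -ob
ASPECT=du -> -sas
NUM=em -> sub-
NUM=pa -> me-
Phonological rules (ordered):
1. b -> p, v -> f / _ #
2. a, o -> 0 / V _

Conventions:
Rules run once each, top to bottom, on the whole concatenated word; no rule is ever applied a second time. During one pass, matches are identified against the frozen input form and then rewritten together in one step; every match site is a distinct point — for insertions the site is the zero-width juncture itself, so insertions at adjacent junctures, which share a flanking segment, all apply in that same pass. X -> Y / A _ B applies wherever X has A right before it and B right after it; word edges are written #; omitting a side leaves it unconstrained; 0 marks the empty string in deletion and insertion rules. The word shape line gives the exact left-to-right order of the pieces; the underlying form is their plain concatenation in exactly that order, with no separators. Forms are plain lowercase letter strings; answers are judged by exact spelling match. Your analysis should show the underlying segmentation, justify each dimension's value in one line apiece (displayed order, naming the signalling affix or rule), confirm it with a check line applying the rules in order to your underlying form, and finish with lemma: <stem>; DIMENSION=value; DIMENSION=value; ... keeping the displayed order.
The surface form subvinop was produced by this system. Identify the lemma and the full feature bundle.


underlying: sub-vin-ob
ASPECT=zo - signalled by the affix -ob
NUM=em - signalled by the affix sub-
check: subvinob -> subvinop -> subvinop
lemma: vin; ASPECT=zo; NUM=em


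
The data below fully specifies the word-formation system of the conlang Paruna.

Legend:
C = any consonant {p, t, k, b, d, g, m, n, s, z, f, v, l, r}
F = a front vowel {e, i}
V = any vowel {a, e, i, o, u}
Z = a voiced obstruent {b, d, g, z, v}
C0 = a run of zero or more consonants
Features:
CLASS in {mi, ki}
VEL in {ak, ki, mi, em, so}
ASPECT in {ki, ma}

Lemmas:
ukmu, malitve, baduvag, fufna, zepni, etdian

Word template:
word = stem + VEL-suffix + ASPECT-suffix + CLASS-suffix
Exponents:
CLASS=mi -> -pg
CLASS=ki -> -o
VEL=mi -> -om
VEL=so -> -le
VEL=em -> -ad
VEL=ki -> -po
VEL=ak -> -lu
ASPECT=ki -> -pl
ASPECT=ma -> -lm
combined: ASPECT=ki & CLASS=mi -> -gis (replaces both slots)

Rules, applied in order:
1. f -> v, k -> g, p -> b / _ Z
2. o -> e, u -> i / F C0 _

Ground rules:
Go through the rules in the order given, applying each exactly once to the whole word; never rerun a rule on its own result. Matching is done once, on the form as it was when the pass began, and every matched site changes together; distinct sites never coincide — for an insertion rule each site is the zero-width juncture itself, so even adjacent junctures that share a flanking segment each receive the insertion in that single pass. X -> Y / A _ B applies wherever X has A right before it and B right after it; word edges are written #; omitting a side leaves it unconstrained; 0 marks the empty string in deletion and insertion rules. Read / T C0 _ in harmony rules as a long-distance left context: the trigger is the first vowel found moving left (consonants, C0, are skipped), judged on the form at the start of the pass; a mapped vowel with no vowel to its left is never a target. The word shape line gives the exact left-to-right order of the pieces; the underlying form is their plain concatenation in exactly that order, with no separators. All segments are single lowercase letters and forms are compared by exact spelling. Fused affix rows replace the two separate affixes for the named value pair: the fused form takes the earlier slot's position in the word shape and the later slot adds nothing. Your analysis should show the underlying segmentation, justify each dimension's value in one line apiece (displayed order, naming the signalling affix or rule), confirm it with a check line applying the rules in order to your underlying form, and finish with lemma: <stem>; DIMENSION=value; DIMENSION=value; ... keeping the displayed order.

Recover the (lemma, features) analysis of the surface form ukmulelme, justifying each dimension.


underlying: ukmu-le-lm-o
CLASS=ki - signalled by the affix -o
VEL=so - signalled by the affix -le
ASPECT=ma - signalled by the affix -lm
check: ukmulelmo -> ukmulelmo -> ukmulelme
lemma: ukmu; CLASS=ki; VEL=so; ASPECT=ma


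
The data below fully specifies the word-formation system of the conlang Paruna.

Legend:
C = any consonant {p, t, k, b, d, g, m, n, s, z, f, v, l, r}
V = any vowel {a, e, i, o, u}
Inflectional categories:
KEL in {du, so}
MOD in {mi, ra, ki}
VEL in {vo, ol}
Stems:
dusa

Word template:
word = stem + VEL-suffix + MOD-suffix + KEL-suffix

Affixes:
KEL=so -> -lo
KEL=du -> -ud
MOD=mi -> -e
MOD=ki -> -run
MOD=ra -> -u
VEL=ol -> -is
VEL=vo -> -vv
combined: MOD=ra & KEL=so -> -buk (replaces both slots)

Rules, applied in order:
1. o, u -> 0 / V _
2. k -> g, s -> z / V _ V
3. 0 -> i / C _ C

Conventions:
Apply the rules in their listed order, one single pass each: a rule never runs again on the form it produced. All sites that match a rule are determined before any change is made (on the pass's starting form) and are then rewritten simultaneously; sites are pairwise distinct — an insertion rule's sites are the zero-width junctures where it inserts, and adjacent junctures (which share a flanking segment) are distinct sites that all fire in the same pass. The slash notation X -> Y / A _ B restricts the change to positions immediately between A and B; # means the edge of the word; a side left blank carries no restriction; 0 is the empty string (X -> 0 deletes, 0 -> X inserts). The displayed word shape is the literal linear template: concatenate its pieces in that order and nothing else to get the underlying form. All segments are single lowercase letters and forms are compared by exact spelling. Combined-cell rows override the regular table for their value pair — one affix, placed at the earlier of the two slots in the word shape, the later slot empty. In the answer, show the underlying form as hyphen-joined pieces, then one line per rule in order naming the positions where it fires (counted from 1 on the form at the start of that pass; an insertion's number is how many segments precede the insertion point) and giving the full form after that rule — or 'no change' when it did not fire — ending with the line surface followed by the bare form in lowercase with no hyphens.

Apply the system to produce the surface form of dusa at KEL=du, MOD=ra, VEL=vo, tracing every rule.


underlying: dusa-vv-u-ud
1. o, u -> 0 / V _: fires at position(s) 8: dusavvud
2. k -> g, s -> z / V _ V: fires at position(s) 3: duzavvud
3. 0 -> i / C _ C: inserts after position(s) 5: duzavivud
surface: duzavivud


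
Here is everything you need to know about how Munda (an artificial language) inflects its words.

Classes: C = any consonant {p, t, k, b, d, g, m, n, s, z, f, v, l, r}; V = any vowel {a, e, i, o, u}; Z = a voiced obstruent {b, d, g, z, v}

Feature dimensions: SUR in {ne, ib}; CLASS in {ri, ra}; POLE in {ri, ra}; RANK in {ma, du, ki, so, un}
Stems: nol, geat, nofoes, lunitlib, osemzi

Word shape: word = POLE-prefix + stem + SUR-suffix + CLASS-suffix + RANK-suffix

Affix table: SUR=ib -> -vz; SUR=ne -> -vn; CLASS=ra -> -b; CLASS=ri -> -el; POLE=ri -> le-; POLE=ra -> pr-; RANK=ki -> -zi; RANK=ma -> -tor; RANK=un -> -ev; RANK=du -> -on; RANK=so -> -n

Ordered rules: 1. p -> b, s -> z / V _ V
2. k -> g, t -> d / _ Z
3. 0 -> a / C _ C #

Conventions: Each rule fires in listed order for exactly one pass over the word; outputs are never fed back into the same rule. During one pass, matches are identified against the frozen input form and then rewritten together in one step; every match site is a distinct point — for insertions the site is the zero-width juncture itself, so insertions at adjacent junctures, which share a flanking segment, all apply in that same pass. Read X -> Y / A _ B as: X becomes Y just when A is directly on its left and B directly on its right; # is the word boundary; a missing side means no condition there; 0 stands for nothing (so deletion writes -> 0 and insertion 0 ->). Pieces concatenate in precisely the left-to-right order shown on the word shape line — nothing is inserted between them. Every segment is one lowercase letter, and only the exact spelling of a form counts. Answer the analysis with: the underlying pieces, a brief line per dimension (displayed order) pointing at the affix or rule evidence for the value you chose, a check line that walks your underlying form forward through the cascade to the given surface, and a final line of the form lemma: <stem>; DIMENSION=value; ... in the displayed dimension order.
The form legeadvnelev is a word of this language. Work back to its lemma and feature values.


underlying: le-geat-vn-el-ev
SUR=ne - signalled by the affix -vn
CLASS=ri - signalled by the affix -el
POLE=ri - signalled by the affix le-
RANK=un - signalled by the affix -ev
check: legeatvnelev -> legeatvnelev -> legeadvnelev -> legeadvnelev
lemma: geat; SUR=ne; CLASS=ri; POLE=ri; RANK=un


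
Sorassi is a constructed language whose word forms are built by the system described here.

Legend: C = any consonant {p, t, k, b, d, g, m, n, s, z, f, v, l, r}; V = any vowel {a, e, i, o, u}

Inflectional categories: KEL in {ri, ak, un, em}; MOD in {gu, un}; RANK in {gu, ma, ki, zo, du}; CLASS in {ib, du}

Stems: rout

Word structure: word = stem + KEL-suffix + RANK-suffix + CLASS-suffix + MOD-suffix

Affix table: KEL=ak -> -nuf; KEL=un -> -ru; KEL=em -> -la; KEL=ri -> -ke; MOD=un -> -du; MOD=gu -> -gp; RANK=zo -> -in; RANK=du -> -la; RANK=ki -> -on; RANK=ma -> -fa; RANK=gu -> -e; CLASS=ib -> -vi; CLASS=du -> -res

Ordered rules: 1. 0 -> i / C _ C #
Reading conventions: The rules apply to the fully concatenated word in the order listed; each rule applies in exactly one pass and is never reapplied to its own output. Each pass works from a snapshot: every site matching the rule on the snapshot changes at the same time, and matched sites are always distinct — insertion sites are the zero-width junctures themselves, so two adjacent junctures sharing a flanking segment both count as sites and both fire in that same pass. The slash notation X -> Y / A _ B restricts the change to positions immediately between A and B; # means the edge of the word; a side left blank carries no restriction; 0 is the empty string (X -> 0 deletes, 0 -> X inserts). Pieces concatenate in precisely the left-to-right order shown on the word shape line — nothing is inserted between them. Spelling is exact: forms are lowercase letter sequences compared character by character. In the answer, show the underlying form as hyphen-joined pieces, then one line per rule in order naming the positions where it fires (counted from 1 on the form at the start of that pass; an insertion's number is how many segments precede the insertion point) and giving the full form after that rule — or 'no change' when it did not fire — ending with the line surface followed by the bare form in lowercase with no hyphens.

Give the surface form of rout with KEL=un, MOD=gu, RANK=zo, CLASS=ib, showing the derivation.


underlying: rout-ru-in-vi-gp
1. 0 -> i / C _ C #: inserts after position(s) 11: routruinvigip
surface: routruinvigip


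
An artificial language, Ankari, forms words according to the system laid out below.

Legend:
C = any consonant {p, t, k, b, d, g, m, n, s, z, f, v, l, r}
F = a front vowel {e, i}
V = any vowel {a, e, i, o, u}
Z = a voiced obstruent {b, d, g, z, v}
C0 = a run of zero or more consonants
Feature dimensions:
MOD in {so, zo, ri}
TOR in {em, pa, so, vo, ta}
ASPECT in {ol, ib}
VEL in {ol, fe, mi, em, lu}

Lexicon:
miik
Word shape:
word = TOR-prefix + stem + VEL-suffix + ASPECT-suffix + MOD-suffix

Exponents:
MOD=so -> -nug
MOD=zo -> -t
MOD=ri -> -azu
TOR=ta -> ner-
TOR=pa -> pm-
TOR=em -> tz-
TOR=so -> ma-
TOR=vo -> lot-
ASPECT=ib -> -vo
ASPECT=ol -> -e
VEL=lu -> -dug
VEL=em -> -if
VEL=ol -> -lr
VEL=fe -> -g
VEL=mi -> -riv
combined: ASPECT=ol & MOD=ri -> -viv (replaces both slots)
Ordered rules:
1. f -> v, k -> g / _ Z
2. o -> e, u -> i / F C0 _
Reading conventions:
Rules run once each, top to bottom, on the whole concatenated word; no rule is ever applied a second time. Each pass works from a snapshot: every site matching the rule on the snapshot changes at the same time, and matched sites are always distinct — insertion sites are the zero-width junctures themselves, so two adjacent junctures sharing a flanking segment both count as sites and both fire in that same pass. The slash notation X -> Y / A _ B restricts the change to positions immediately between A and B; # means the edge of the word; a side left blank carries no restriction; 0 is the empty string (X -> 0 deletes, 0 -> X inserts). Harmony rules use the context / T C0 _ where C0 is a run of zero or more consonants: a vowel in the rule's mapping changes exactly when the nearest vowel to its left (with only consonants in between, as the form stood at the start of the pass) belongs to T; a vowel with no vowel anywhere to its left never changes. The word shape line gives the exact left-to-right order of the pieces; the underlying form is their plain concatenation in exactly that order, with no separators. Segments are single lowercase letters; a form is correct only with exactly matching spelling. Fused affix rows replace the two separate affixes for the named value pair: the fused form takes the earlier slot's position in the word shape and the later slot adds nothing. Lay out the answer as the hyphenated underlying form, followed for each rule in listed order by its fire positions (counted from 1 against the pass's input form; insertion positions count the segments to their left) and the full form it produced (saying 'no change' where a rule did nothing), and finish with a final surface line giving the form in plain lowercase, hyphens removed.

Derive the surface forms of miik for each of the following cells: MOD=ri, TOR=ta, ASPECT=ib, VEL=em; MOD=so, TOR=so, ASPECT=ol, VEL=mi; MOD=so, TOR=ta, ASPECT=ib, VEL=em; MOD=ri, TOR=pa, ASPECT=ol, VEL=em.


cell MOD=ri, TOR=ta, ASPECT=ib, VEL=em:
underlying: ner-miik-if-vo-azu
1. f -> v, k -> g / _ Z: fires at position(s) 9: nermiikivvoazu
2. o -> e, u -> i / F C0 _: fires at position(s) 11: nermiikivveazu
surface: nermiikivveazu

cell MOD=so, TOR=so, ASPECT=ol, VEL=mi:
underlying: ma-miik-riv-e-nug
1. f -> v, k -> g / _ Z: no change
2. o -> e, u -> i / F C0 _: fires at position(s) 12: mamiikrivenig
surface: mamiikrivenig

cell MOD=so, TOR=ta, ASPECT=ib, VEL=em:
underlying: ner-miik-if-vo-nug
1. f -> v, k -> g / _ Z: fires at position(s) 9: nermiikivvonug
2. o -> e, u -> i / F C0 _: fires at position(s) 11: nermiikivvenug
surface: nermiikivvenug

cell MOD=ri, TOR=pa, ASPECT=ol, VEL=em:
underlying: pm-miik-if-viv
1. f -> v, k -> g / _ Z: fires at position(s) 8: pmmiikivviv
2. o -> e, u -> i / F C0 _: no change
surface: pmmiikivviv


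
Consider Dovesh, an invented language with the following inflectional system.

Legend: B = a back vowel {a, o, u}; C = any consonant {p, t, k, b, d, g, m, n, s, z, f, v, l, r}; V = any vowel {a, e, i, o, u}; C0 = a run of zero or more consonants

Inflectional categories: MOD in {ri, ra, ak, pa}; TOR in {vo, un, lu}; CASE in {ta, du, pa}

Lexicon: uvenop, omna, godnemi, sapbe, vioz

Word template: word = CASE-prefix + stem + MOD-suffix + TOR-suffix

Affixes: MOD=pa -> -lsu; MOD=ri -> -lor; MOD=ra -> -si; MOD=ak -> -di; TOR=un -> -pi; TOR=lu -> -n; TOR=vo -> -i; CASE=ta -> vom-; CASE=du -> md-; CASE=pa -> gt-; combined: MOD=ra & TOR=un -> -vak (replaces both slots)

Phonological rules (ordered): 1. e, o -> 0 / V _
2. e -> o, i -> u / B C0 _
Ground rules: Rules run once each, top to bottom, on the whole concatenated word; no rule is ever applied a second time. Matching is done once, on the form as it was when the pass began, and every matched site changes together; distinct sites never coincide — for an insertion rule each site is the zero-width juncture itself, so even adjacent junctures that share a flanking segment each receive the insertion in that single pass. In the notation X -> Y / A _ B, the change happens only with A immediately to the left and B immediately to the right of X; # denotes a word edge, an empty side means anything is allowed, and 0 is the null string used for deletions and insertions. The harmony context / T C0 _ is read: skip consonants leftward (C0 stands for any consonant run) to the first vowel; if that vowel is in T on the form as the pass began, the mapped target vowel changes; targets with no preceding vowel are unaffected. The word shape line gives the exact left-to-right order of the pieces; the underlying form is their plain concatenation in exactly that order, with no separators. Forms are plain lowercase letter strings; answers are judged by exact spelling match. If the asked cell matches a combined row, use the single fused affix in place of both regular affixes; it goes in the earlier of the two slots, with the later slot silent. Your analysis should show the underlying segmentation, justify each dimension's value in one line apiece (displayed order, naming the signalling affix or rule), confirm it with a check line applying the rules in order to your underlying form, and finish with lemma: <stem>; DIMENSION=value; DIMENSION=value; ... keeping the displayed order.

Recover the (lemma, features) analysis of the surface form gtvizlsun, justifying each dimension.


underlying: gt-vioz-lsu-n
MOD=pa - signalled by the affix -lsu
TOR=lu - signalled by the affix -n
CASE=pa - signalled by the affix gt-
check: gtviozlsun -> gtvizlsun -> gtvizlsun
lemma: vioz; MOD=pa; TOR=lu; CASE=pa


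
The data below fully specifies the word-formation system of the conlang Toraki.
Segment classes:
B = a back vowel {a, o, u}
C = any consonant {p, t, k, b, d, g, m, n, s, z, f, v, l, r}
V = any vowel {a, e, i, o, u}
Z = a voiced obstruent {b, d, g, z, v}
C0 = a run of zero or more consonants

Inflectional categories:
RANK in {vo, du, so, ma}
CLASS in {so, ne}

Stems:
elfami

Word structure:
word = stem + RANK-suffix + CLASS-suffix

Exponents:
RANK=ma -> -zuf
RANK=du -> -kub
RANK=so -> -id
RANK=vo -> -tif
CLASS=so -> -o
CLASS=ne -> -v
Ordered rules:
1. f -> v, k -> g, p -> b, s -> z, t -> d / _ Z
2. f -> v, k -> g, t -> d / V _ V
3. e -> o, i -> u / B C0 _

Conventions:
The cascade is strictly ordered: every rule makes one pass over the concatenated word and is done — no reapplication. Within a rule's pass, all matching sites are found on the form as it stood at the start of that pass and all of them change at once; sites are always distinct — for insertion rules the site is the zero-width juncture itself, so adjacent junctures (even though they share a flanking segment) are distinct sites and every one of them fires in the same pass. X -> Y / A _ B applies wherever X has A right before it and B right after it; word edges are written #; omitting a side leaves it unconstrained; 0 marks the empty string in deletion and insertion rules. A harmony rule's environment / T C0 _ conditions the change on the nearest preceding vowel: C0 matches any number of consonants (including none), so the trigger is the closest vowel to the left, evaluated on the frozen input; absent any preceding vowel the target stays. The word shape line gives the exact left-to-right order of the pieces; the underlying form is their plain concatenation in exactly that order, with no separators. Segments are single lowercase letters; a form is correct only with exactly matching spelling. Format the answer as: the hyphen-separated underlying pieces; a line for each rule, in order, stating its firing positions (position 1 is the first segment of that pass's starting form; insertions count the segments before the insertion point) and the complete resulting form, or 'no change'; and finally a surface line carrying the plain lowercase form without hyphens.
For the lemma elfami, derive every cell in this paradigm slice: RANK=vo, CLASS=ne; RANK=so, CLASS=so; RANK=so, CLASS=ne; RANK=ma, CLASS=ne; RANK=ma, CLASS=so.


cell RANK=vo, CLASS=ne:
underlying: elfami-tif-v
1. f -> v, k -> g, p -> b, s -> z, t -> d / _ Z: fires at position(s) 9: elfamitivv
2. f -> v, k -> g, t -> d / V _ V: fires at position(s) 7: elfamidivv
3. e -> o, i -> u / B C0 _: fires at position(s) 6: elfamudivv
surface: elfamudivv

cell RANK=so, CLASS=so:
underlying: elfami-id-o
1. f -> v, k -> g, p -> b, s -> z, t -> d / _ Z: no change
2. f -> v, k -> g, t -> d / V _ V: no change
3. e -> o, i -> u / B C0 _: fires at position(s) 6: elfamuido
surface: elfamuido

cell RANK=so, CLASS=ne:
underlying: elfami-id-v
1. f -> v, k -> g, p -> b, s -> z, t -> d / _ Z: no change
2. f -> v, k -> g, t -> d / V _ V: no change
3. e -> o, i -> u / B C0 _: fires at position(s) 6: elfamuidv
surface: elfamuidv

cell RANK=ma, CLASS=ne:
underlying: elfami-zuf-v
1. f -> v, k -> g, p -> b, s -> z, t -> d / _ Z: fires at position(s) 9: elfamizuvv
2. f -> v, k -> g, t -> d / V _ V: no change
3. e -> o, i -> u / B C0 _: fires at position(s) 6: elfamuzuvv
surface: elfamuzuvv

cell RANK=ma, CLASS=so:
underlying: elfami-zuf-o
1. f -> v, k -> g, p -> b, s -> z, t -> d / _ Z: no change
2. f -> v, k -> g, t -> d / V _ V: fires at position(s) 9: elfamizuvo
3. e -> o, i -> u / B C0 _: fires at position(s) 6: elfamuzuvo
surface: elfamuzuvo


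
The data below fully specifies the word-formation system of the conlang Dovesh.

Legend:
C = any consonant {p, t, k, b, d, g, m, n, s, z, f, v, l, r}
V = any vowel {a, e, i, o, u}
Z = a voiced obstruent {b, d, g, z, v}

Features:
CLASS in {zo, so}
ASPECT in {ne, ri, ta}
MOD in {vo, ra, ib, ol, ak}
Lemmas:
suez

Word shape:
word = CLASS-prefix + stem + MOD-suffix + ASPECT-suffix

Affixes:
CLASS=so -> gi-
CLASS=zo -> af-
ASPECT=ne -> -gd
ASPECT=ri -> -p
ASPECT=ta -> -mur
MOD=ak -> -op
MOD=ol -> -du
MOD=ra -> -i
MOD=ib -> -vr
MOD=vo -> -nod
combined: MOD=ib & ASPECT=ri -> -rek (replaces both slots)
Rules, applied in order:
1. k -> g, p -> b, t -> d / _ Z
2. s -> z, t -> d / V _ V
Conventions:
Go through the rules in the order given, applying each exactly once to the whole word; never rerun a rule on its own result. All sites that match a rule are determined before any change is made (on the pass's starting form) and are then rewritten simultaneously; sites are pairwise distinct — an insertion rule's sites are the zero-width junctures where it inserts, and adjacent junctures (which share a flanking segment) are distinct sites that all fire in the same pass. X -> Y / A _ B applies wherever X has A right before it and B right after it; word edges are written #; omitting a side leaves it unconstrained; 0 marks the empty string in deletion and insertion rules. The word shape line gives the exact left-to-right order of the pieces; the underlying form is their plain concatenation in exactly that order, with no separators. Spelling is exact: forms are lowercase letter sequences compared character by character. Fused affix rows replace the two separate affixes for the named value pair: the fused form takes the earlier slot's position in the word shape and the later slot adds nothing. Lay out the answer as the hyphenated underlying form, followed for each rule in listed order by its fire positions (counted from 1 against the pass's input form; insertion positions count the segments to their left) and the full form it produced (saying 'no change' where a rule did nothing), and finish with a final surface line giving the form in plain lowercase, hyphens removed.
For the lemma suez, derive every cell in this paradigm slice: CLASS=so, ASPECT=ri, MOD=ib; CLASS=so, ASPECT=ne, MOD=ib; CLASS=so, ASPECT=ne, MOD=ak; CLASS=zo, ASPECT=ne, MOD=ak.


cell CLASS=so, ASPECT=ri, MOD=ib:
underlying: gi-suez-rek
1. k -> g, p -> b, t -> d / _ Z: no change
2. s -> z, t -> d / V _ V: fires at position(s) 3: gizuezrek
surface: gizuezrek

cell CLASS=so, ASPECT=ne, MOD=ib:
underlying: gi-suez-vr-gd
1. k -> g, p -> b, t -> d / _ Z: no change
2. s -> z, t -> d / V _ V: fires at position(s) 3: gizuezvrgd
surface: gizuezvrgd

cell CLASS=so, ASPECT=ne, MOD=ak:
underlying: gi-suez-op-gd
1. k -> g, p -> b, t -> d / _ Z: fires at position(s) 8: gisuezobgd
2. s -> z, t -> d / V _ V: fires at position(s) 3: gizuezobgd
surface: gizuezobgd

cell CLASS=zo, ASPECT=ne, MOD=ak:
underlying: af-suez-op-gd
1. k -> g, p -> b, t -> d / _ Z: fires at position(s) 8: afsuezobgd
2. s -> z, t -> d / V _ V: no change
surface: afsuezobgd


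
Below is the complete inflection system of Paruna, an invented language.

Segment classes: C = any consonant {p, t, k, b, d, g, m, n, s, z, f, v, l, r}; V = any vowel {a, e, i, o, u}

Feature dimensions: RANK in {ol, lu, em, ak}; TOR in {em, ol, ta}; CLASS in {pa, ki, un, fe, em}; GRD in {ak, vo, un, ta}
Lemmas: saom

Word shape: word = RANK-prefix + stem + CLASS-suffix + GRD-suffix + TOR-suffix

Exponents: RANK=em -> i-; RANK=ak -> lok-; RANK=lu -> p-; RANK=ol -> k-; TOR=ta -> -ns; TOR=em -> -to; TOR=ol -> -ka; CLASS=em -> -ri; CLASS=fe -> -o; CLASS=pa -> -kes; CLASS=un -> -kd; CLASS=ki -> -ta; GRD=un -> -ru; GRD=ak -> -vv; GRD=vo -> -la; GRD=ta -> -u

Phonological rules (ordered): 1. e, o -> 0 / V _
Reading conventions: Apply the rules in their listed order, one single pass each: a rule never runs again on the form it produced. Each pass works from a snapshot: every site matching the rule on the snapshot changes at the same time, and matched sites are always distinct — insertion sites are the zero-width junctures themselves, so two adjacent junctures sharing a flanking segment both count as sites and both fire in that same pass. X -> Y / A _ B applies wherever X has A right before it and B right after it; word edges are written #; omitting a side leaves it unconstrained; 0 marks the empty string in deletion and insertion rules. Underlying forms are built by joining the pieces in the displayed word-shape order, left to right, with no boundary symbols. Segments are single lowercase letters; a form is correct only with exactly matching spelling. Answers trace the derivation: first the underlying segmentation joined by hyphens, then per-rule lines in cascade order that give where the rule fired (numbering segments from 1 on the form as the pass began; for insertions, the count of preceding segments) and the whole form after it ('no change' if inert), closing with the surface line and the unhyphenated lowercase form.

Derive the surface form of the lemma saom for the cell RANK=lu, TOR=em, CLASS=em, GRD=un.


underlying: p-saom-ri-ru-to
1. e, o -> 0 / V _: fires at position(s) 4: psamriruto
surface: psamriruto


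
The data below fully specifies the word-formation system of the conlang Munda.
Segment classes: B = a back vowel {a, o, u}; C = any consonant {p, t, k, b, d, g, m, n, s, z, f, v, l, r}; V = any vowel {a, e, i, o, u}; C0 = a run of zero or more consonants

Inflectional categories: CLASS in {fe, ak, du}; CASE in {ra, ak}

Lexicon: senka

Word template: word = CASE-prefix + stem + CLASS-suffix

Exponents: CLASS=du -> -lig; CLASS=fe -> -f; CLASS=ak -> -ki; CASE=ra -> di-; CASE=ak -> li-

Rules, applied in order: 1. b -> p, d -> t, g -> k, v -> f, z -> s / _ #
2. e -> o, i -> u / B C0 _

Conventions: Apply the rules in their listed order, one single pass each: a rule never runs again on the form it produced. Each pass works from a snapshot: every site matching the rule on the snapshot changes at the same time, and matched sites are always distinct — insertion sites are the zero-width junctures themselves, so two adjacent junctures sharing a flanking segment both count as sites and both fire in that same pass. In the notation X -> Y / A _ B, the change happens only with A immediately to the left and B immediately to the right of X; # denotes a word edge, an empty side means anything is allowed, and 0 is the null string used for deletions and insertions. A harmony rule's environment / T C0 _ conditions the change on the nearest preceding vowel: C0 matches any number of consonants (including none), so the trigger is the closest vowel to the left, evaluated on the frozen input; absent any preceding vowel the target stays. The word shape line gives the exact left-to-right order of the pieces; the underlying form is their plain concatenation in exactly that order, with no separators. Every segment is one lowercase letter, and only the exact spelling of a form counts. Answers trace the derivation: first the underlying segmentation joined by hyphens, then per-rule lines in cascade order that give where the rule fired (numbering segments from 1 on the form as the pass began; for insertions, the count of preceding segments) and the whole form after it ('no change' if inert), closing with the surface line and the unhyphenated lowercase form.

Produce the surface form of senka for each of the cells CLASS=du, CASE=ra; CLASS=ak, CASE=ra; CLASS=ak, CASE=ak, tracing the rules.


cell CLASS=du, CASE=ra:
underlying: di-senka-lig
1. b -> p, d -> t, g -> k, v -> f, z -> s / _ #: fires at position(s) 10: disenkalik
2. e -> o, i -> u / B C0 _: fires at position(s) 9: disenkaluk
surface: disenkaluk

cell CLASS=ak, CASE=ra:
underlying: di-senka-ki
1. b -> p, d -> t, g -> k, v -> f, z -> s / _ #: no change
2. e -> o, i -> u / B C0 _: fires at position(s) 9: disenkaku
surface: disenkaku

cell CLASS=ak, CASE=ak:
underlying: li-senka-ki
1. b -> p, d -> t, g -> k, v -> f, z -> s / _ #: no change
2. e -> o, i -> u / B C0 _: fires at position(s) 9: lisenkaku
surface: lisenkaku
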